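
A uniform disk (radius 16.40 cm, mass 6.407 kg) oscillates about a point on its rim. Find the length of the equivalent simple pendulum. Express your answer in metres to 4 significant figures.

0.2460 m

The equivalent simple-pendulum length is L_eq = I/(md), where I is about the pivot and d = 0.16400 m.
I_cm = ½mR² = 0.086161 kg·m², so I = I_cm + md² = 0.086161 + 0.17232 = 0.25848 kg·m².
L_eq = 0.25848/(6.407 × 0.16400) = 0.2460 m.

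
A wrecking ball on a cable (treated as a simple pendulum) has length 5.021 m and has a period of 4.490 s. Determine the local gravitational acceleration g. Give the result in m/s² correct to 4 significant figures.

9.832 m/s²

From T = 2π√(L/g), g = 4π²L/T² = 4π² × 5.021/4.4900² = 9.832 m/s².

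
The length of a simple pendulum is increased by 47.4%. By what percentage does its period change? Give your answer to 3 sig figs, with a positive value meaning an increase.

T ∝ √L, so T'/T = √(1.474) = 1.214.
Percentage change in T = (1.214 − 1) × 100% = 21.4%.

21.4%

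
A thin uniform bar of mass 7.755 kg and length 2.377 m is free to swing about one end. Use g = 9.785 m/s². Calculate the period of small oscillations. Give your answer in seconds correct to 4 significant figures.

2.529 s

For a physical pendulum T = 2π√(I/(mgd)), with d = 1.1885 m from pivot to centre of mass.
I_cm = mL²/12 = 7.755 × 2.377²/12 = 3.6514 kg·m²; I = I_cm + md² = 3.6514 + 7.755 × 1.1885² = 14.606 kg·m².
T = 2π√(14.606/(7.755 × 9.785 × 1.1885)) = 2.529 s.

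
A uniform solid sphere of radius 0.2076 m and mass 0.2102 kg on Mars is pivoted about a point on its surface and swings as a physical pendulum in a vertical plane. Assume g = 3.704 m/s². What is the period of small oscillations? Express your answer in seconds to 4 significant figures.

I_cm = (2/5)mr² = 0.0036237 kg·m². The pivot is at distance d = 0.2076 m from the centre of mass.
By the parallel-axis theorem, I = I_cm + md² = 0.0036237 + 0.0090591 = 0.012683 kg·m².
T = 2π√(I/(mgd)) = 2π√(0.012683/(0.2102 × 3.704 × 0.2076)) = 1.760 s.

1.760 s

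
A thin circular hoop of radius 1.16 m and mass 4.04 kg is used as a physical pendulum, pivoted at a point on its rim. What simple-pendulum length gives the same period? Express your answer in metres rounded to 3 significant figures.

2.32 m

The equivalent simple-pendulum length is L_eq = I/(md), where I is about the pivot and d = 1.160 m.
I_cm = mR² = 5.436 kg·m², so I = I_cm + md² = 5.436 + 5.436 = 10.87 kg·m².
L_eq = 10.87/(4.04 × 1.160) = 2.32 m.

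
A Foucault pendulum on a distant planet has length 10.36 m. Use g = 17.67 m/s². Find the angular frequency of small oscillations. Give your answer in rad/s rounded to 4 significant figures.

ω = √(g/L) = √(17.67/10.36) = 1.306 rad/s.

1.306 rad/s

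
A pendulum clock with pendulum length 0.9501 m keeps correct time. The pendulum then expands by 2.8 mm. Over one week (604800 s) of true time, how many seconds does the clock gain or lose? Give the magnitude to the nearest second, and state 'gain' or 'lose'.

T ∝ √L, so T'/T = √(0.95290/0.9501) = 1.00147.
In 604800 s of true time the clock registers 604800/1.00147 = 603910.8 s, so it loses 889 s.

lose 889 s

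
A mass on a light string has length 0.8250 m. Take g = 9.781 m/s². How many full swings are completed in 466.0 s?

T = 2π√(L/g) = 2π√(0.8250/9.781) = 1.8248 s.
Number of complete oscillations = ⌊466.0/1.8248⌋ = ⌊255.37⌋ = 255.

255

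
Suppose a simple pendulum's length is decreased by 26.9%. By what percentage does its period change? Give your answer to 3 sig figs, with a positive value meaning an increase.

-14.5%

T ∝ √L, so T'/T = √(0.7310) = 0.8550.
Percentage change in T = (0.8550 − 1) × 100% = -14.5%.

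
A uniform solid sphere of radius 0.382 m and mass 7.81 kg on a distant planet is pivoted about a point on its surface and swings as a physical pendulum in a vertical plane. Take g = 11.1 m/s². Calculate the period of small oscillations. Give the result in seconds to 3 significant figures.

1.38 s

I_cm = (2/5)mr² = 0.4559 kg·m². The pivot is at distance d = 0.382 m from the centre of mass.
By the parallel-axis theorem, I = I_cm + md² = 0.4559 + 1.140 = 1.596 kg·m².
T = 2π√(I/(mgd)) = 2π√(1.596/(7.81 × 11.1 × 0.382)) = 1.38 s.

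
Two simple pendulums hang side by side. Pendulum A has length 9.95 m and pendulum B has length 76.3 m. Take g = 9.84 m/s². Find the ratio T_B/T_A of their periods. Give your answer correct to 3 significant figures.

T ∝ √L, so T_B/T_A = √(L_B/L_A) = √(76.3/9.95) = 2.77.

2.77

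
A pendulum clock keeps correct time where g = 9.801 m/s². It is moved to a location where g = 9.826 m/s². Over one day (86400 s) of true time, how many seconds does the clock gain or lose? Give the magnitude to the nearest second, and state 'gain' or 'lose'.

gain 110 s

The clock's period scales as T ∝ 1/√g, so T'/T = √(9.801/9.826) = 0.998727.
In 86400 s of true time the clock registers 86400/0.998727 = 86510.1 s, so it gains 110 s.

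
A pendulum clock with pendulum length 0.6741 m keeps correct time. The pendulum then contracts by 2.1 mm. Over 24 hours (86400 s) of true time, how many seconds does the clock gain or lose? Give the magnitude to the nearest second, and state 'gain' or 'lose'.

gain 135 s

T ∝ √L, so T'/T = √(0.67200/0.6741) = 0.998441.
In 86400 s of true time the clock registers 86400/0.998441 = 86534.9 s, so it gains 135 s.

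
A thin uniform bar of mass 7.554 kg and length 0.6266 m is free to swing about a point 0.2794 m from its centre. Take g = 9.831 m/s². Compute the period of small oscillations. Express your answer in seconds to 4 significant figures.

For a physical pendulum T = 2π√(I/(mgd)), with d = 0.27940 m from pivot to centre of mass.
I_cm = mL²/12 = 7.554 × 0.6266²/12 = 0.24716 kg·m²; I = I_cm + md² = 0.24716 + 7.554 × 0.27940² = 0.83686 kg·m².
T = 2π√(0.83686/(7.554 × 9.831 × 0.27940)) = 1.262 s.

1.262 s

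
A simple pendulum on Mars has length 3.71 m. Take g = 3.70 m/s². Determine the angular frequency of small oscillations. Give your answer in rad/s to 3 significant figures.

ω = √(g/L) = √(3.70/3.71) = 0.999 rad/s.

0.999 rad/s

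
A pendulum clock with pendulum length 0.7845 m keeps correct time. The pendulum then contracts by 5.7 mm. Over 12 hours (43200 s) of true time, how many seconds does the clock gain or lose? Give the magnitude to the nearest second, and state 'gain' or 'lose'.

T ∝ √L, so T'/T = √(0.77880/0.7845) = 0.996360.
In 43200 s of true time the clock registers 43200/0.996360 = 43357.8 s, so it gains 158 s.

gain 158 s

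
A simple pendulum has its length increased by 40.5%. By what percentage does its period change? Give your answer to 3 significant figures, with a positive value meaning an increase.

T ∝ √L, so T'/T = √(1.405) = 1.185.
Percentage change in T = (1.185 − 1) × 100% = 18.5%.

18.5%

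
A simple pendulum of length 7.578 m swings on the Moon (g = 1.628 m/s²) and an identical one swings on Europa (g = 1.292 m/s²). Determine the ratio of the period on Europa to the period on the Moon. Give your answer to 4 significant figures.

T ∝ 1/√g, so T₂/T₁ = √(g₁/g₂) = √(1.628/1.292) = 1.123.

1.123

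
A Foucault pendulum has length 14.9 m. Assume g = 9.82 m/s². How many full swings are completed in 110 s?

T = 2π√(L/g) = 2π√(14.9/9.82) = 7.740 s.
Number of complete oscillations = ⌊110/7.740⌋ = ⌊14.21⌋ = 14.

14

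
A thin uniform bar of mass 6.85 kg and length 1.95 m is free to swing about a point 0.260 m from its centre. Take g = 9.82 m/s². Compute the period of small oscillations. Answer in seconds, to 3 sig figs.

2.44 s

For a physical pendulum T = 2π√(I/(mgd)), with d = 0.2600 m from pivot to centre of mass.
I_cm = mL²/12 = 6.85 × 1.95²/12 = 2.171 kg·m²; I = I_cm + md² = 2.171 + 6.85 × 0.2600² = 2.634 kg·m².
T = 2π√(2.634/(6.85 × 9.82 × 0.2600)) = 2.44 s.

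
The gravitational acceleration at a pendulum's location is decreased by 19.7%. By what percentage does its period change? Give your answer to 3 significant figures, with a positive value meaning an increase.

11.6%

T ∝ 1/√g, so T'/T = 1/√(0.8030) = 1.116.
Percentage change in T = (1.116 − 1) × 100% = 11.6%.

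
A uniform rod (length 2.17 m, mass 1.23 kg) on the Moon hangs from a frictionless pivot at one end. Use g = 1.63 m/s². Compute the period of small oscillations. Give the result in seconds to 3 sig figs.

For a physical pendulum T = 2π√(I/(mgd)), with d = 1.085 m from pivot to centre of mass.
I_cm = mL²/12 = 1.23 × 2.17²/12 = 0.4827 kg·m²; I = I_cm + md² = 0.4827 + 1.23 × 1.085² = 1.931 kg·m².
T = 2π√(1.931/(1.23 × 1.63 × 1.085)) = 5.92 s.

5.92 s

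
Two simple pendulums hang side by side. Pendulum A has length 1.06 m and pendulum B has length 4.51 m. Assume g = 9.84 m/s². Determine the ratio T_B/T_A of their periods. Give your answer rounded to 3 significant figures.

T ∝ √L, so T_B/T_A = √(L_B/L_A) = √(4.51/1.06) = 2.06.

2.06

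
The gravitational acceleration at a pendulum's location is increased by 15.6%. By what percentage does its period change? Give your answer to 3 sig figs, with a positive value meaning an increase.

-6.99%

T ∝ 1/√g, so T'/T = 1/√(1.156) = 0.9301.
Percentage change in T = (0.9301 − 1) × 100% = -6.99%.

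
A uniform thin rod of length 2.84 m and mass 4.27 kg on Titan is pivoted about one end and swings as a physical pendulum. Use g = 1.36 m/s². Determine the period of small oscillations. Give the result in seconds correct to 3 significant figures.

For a physical pendulum T = 2π√(I/(mgd)), with d = 1.420 m from pivot to centre of mass.
I_cm = mL²/12 = 4.27 × 2.84²/12 = 2.870 kg·m²; I = I_cm + md² = 2.870 + 4.27 × 1.420² = 11.48 kg·m².
T = 2π√(11.48/(4.27 × 1.36 × 1.420)) = 7.41 s.

7.41 s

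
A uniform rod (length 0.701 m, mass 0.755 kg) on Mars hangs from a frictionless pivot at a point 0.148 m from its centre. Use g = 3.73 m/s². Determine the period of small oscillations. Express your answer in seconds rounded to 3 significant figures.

For a physical pendulum T = 2π√(I/(mgd)), with d = 0.1480 m from pivot to centre of mass.
I_cm = mL²/12 = 0.755 × 0.701²/12 = 0.03092 kg·m²; I = I_cm + md² = 0.03092 + 0.755 × 0.1480² = 0.04745 kg·m².
T = 2π√(0.04745/(0.755 × 3.73 × 0.1480)) = 2.12 s.

2.12 s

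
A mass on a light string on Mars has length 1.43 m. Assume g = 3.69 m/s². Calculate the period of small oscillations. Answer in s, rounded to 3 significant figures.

T = 2π√(L/g) = 2π√(1.43/3.69) = 2π × 0.6225 = 3.91 s.

3.91 s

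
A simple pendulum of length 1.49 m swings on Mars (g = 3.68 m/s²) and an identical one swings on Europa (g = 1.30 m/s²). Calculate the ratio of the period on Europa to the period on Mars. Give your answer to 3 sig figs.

T ∝ 1/√g, so T₂/T₁ = √(g₁/g₂) = √(3.68/1.30) = 1.68.

1.68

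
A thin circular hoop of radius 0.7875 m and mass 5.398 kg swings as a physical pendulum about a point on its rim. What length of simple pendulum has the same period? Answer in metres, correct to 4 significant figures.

The equivalent simple-pendulum length is L_eq = I/(md), where I is about the pivot and d = 0.78750 m.
I_cm = mR² = 3.3476 kg·m², so I = I_cm + md² = 3.3476 + 3.3476 = 6.6952 kg·m².
L_eq = 6.6952/(5.398 × 0.78750) = 1.575 m.

1.575 m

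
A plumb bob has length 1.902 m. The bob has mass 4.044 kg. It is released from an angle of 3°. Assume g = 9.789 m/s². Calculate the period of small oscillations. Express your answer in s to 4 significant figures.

T = 2π√(L/g) = 2π√(1.902/9.789) = 2π × 0.44079 = 2.770 s.

2.770 s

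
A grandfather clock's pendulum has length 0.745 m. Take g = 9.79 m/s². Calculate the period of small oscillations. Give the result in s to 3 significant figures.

T = 2π√(L/g) = 2π√(0.745/9.79) = 2π × 0.2759 = 1.73 s.

1.73 s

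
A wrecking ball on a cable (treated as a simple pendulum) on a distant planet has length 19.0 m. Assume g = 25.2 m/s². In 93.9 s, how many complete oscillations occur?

17

T = 2π√(L/g) = 2π√(19.0/25.2) = 5.456 s.
Number of complete oscillations = ⌊93.9/5.456⌋ = ⌊17.21⌋ = 17.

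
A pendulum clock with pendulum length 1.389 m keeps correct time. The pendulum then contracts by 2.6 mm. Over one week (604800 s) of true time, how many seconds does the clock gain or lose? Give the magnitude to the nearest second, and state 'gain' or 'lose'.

T ∝ √L, so T'/T = √(1.38640/1.389) = 0.999064.
In 604800 s of true time the clock registers 604800/0.999064 = 605366.8 s, so it gains 567 s.

gain 567 s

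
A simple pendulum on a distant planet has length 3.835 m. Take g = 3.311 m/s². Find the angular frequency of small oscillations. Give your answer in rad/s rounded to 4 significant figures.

ω = √(g/L) = √(3.311/3.835) = 0.9292 rad/s.

0.9292 rad/s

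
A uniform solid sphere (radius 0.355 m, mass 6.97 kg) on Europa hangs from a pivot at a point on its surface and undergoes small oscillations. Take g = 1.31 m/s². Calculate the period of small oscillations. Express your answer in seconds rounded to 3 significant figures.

I_cm = (2/5)mr² = 0.3514 kg·m². The pivot is at distance d = 0.355 m from the centre of mass.
By the parallel-axis theorem, I = I_cm + md² = 0.3514 + 0.8784 = 1.230 kg·m².
T = 2π√(I/(mgd)) = 2π√(1.230/(6.97 × 1.31 × 0.355)) = 3.87 s.

3.87 s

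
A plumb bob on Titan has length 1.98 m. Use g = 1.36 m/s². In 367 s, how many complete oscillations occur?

T = 2π√(L/g) = 2π√(1.98/1.36) = 7.581 s.
Number of complete oscillations = ⌊367/7.581⌋ = ⌊48.41⌋ = 48.

48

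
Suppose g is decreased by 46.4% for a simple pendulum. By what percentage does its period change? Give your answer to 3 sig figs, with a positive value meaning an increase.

T ∝ 1/√g, so T'/T = 1/√(0.5360) = 1.366.
Percentage change in T = (1.366 − 1) × 100% = 36.6%.

36.6%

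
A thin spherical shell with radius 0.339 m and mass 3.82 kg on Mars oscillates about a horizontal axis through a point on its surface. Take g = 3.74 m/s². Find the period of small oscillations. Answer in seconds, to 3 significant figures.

2.44 s

I_cm = (2/3)mr² = 0.2927 kg·m². The pivot is at distance d = 0.339 m from the centre of mass.
By the parallel-axis theorem, I = I_cm + md² = 0.2927 + 0.4390 = 0.7317 kg·m².
T = 2π√(I/(mgd)) = 2π√(0.7317/(3.82 × 3.74 × 0.339)) = 2.44 s.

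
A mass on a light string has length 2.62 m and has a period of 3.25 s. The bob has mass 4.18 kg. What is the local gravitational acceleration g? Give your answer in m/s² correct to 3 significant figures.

9.79 m/s²

From T = 2π√(L/g), g = 4π²L/T² = 4π² × 2.62/3.250² = 9.79 m/s².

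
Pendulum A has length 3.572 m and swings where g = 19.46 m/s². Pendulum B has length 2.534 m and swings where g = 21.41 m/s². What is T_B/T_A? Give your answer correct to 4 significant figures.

0.8030

T = 2π√(L/g), so T_B/T_A = √((L_B/g_B)/(L_A/g_A)) = √((2.534/21.41)/(3.572/19.46)) = 0.8030.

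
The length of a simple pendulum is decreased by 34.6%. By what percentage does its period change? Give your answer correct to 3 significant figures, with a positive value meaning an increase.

T ∝ √L, so T'/T = √(0.6540) = 0.8087.
Percentage change in T = (0.8087 − 1) × 100% = -19.1%.

-19.1%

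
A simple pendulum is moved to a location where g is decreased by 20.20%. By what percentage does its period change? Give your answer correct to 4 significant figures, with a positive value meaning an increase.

11.94%

T ∝ 1/√g, so T'/T = 1/√(0.79800) = 1.1194.
Percentage change in T = (1.1194 − 1) × 100% = 11.94%.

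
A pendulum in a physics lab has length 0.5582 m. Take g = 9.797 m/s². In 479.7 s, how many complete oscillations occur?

319

T = 2π√(L/g) = 2π√(0.5582/9.797) = 1.4998 s.
Number of complete oscillations = ⌊479.7/1.4998⌋ = ⌊319.85⌋ = 319.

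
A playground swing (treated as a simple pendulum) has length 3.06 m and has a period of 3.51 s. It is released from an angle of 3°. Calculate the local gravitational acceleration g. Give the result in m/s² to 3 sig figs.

9.81 m/s²

From T = 2π√(L/g), g = 4π²L/T² = 4π² × 3.06/3.510² = 9.81 m/s².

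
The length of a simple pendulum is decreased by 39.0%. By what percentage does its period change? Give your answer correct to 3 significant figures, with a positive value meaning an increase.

-21.9%

T ∝ √L, so T'/T = √(0.6100) = 0.7810.
Percentage change in T = (0.7810 − 1) × 100% = -21.9%.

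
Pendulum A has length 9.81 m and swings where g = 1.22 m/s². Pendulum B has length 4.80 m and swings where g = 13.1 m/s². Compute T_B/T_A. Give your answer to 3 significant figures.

T = 2π√(L/g), so T_B/T_A = √((L_B/g_B)/(L_A/g_A)) = √((4.80/13.1)/(9.81/1.22)) = 0.213.

0.213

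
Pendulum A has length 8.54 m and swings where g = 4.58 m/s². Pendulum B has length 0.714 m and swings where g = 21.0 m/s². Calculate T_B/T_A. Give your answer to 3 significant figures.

0.135

T = 2π√(L/g), so T_B/T_A = √((L_B/g_B)/(L_A/g_A)) = √((0.714/21.0)/(8.54/4.58)) = 0.135.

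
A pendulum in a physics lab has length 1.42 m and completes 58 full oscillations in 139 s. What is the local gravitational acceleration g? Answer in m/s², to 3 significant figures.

T = 139/58 = 2.397 s.
From T = 2π√(L/g), g = 4π²L/T² = 4π² × 1.42/2.397² = 9.76 m/s².

9.76 m/s²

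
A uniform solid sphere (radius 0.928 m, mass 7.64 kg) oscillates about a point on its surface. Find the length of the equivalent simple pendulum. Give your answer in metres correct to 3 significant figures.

The equivalent simple-pendulum length is L_eq = I/(md), where I is about the pivot and d = 0.9280 m.
I_cm = (2/5)mR² = 2.632 kg·m², so I = I_cm + md² = 2.632 + 6.579 = 9.211 kg·m².
L_eq = 9.211/(7.64 × 0.9280) = 1.30 m.

1.30 m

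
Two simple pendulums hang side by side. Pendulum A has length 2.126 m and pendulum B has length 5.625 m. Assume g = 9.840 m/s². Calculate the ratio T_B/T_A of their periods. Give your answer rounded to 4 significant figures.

1.627

T ∝ √L, so T_B/T_A = √(L_B/L_A) = √(5.625/2.126) = 1.627.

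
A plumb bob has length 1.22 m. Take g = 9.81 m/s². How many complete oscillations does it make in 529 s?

T = 2π√(L/g) = 2π√(1.22/9.81) = 2.216 s.
Number of complete oscillations = ⌊529/2.216⌋ = ⌊238.7⌋ = 238.

238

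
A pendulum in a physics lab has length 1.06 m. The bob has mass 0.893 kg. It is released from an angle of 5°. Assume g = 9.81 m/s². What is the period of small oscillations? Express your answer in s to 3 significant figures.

T = 2π√(L/g) = 2π√(1.06/9.81) = 2π × 0.3287 = 2.07 s.

2.07 s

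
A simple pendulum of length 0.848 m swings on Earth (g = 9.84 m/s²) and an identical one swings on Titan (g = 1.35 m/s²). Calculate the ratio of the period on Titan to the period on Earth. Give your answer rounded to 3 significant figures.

T ∝ 1/√g, so T₂/T₁ = √(g₁/g₂) = √(9.84/1.35) = 2.70.

2.70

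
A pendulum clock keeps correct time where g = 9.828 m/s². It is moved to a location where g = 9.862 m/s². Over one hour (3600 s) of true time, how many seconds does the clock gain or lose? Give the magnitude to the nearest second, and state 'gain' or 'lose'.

The clock's period scales as T ∝ 1/√g, so T'/T = √(9.828/9.862) = 0.998275.
In 3600 s of true time the clock registers 3600/0.998275 = 3606.2 s, so it gains 6 s.

gain 6 s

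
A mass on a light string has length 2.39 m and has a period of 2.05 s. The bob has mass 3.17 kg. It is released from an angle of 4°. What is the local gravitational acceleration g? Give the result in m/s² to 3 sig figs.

From T = 2π√(L/g), g = 4π²L/T² = 4π² × 2.39/2.050² = 22.5 m/s².

22.5 m/s²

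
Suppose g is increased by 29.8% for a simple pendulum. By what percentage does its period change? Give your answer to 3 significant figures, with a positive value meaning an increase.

T ∝ 1/√g, so T'/T = 1/√(1.298) = 0.8777.
Percentage change in T = (0.8777 − 1) × 100% = -12.2%.

-12.2%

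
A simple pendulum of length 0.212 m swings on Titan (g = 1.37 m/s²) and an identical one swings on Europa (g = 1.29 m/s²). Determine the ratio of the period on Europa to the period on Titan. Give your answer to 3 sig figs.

T ∝ 1/√g, so T₂/T₁ = √(g₁/g₂) = √(1.37/1.29) = 1.03.

1.03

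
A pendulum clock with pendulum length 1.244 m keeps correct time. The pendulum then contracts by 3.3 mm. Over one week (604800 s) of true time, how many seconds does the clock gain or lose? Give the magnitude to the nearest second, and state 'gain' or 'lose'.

gain 804 s

T ∝ √L, so T'/T = √(1.24070/1.244) = 0.998673.
In 604800 s of true time the clock registers 604800/0.998673 = 605603.8 s, so it gains 804 s.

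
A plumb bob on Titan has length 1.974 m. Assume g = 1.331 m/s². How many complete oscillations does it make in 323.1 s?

42

T = 2π√(L/g) = 2π√(1.974/1.331) = 7.6518 s.
Number of complete oscillations = ⌊323.1/7.6518⌋ = ⌊42.225⌋ = 42.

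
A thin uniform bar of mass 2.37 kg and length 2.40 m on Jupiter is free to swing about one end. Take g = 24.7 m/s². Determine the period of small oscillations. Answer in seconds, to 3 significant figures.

1.60 s

For a physical pendulum T = 2π√(I/(mgd)), with d = 1.200 m from pivot to centre of mass.
I_cm = mL²/12 = 2.37 × 2.40²/12 = 1.138 kg·m²; I = I_cm + md² = 1.138 + 2.37 × 1.200² = 4.550 kg·m².
T = 2π√(4.550/(2.37 × 24.7 × 1.200)) = 1.60 s.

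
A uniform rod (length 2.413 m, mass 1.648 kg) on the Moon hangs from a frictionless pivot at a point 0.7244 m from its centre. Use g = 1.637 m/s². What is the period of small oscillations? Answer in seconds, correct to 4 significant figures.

For a physical pendulum T = 2π√(I/(mgd)), with d = 0.72440 m from pivot to centre of mass.
I_cm = mL²/12 = 1.648 × 2.413²/12 = 0.79963 kg·m²; I = I_cm + md² = 0.79963 + 1.648 × 0.72440² = 1.6644 kg·m².
T = 2π√(1.6644/(1.648 × 1.637 × 0.72440)) = 5.799 s.

5.799 s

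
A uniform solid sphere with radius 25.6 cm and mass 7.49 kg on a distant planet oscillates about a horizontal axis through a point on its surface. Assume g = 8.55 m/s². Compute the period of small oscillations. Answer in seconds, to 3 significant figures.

I_cm = (2/5)mr² = 0.1963 kg·m². The pivot is at distance d = 0.256 m from the centre of mass.
By the parallel-axis theorem, I = I_cm + md² = 0.1963 + 0.4909 = 0.6872 kg·m².
T = 2π√(I/(mgd)) = 2π√(0.6872/(7.49 × 8.55 × 0.256)) = 1.29 s.

1.29 s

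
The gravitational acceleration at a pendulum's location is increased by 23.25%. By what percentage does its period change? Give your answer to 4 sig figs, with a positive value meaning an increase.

T ∝ 1/√g, so T'/T = 1/√(1.2325) = 0.90075.
Percentage change in T = (0.90075 − 1) × 100% = -9.925%.

-9.925%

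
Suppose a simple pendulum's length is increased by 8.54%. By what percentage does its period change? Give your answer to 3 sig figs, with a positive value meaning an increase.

T ∝ √L, so T'/T = √(1.085) = 1.042.
Percentage change in T = (1.042 − 1) × 100% = 4.18%.

4.18%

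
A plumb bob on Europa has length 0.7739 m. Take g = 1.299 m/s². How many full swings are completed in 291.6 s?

60

T = 2π√(L/g) = 2π√(0.7739/1.299) = 4.8497 s.
Number of complete oscillations = ⌊291.6/4.8497⌋ = ⌊60.127⌋ = 60.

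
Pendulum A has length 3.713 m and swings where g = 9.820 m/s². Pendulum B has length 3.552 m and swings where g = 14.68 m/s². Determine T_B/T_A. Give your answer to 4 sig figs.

0.8000

T = 2π√(L/g), so T_B/T_A = √((L_B/g_B)/(L_A/g_A)) = √((3.552/14.68)/(3.713/9.820)) = 0.8000.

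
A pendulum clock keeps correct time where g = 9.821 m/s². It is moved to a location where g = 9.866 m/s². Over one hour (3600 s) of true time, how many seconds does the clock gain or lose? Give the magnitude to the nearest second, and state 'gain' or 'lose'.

The clock's period scales as T ∝ 1/√g, so T'/T = √(9.821/9.866) = 0.997717.
In 3600 s of true time the clock registers 3600/0.997717 = 3608.2 s, so it gains 8 s.

gain 8 s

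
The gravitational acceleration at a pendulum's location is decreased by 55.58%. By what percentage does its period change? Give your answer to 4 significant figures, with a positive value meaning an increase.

50.04%

T ∝ 1/√g, so T'/T = 1/√(0.44420) = 1.5004.
Percentage change in T = (1.5004 − 1) × 100% = 50.04%.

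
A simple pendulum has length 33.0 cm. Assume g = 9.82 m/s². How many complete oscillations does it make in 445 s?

386

T = 2π√(L/g) = 2π√(0.330/9.82) = 1.152 s.
Number of complete oscillations = ⌊445/1.152⌋ = ⌊386.3⌋ = 386.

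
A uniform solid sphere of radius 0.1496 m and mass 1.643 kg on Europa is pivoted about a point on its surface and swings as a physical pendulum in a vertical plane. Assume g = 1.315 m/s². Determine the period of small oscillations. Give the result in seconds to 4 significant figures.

2.508 s

I_cm = (2/5)mr² = 0.014708 kg·m². The pivot is at distance d = 0.1496 m from the centre of mass.
By the parallel-axis theorem, I = I_cm + md² = 0.014708 + 0.036771 = 0.051479 kg·m².
T = 2π√(I/(mgd)) = 2π√(0.051479/(1.643 × 1.315 × 0.1496)) = 2.508 s.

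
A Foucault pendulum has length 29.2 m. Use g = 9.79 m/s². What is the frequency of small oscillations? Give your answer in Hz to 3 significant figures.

T = 2π√(L/g) = 2π√(29.2/9.79) = 10.85 s, so f = 1/T = 0.0922 Hz.

0.0922 Hz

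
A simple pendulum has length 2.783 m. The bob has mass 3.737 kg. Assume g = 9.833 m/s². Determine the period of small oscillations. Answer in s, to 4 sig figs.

3.343 s

T = 2π√(L/g) = 2π√(2.783/9.833) = 2π × 0.53200 = 3.343 s.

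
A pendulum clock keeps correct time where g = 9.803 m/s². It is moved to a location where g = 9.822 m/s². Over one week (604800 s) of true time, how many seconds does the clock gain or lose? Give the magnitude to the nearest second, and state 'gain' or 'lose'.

gain 586 s

The clock's period scales as T ∝ 1/√g, so T'/T = √(9.803/9.822) = 0.999032.
In 604800 s of true time the clock registers 604800/0.999032 = 605385.8 s, so it gains 586 s.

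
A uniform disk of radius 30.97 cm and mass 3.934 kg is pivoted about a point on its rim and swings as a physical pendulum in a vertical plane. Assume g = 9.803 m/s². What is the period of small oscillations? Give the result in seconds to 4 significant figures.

I_cm = ½mr² = 0.18866 kg·m². The pivot is at distance d = 0.3097 m from the centre of mass.
By the parallel-axis theorem, I = I_cm + md² = 0.18866 + 0.37733 = 0.56599 kg·m².
T = 2π√(I/(mgd)) = 2π√(0.56599/(3.934 × 9.803 × 0.3097)) = 1.368 s.

1.368 s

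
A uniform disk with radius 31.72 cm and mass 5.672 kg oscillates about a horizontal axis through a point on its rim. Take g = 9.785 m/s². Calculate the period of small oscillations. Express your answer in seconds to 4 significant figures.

1.386 s

I_cm = ½mr² = 0.28535 kg·m². The pivot is at distance d = 0.3172 m from the centre of mass.
By the parallel-axis theorem, I = I_cm + md² = 0.28535 + 0.57069 = 0.85604 kg·m².
T = 2π√(I/(mgd)) = 2π√(0.85604/(5.672 × 9.785 × 0.3172)) = 1.386 s.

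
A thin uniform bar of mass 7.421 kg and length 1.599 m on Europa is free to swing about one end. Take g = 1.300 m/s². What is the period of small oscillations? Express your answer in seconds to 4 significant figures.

For a physical pendulum T = 2π√(I/(mgd)), with d = 0.79950 m from pivot to centre of mass.
I_cm = mL²/12 = 7.421 × 1.599²/12 = 1.5812 kg·m²; I = I_cm + md² = 1.5812 + 7.421 × 0.79950² = 6.3247 kg·m².
T = 2π√(6.3247/(7.421 × 1.300 × 0.79950)) = 5.690 s.

5.690 s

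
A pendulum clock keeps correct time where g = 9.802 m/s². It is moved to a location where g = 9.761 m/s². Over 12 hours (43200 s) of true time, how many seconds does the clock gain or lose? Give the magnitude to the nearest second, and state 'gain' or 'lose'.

lose 90 s

The clock's period scales as T ∝ 1/√g, so T'/T = √(9.802/9.761) = 1.00210.
In 43200 s of true time the clock registers 43200/1.00210 = 43109.6 s, so it loses 90 s.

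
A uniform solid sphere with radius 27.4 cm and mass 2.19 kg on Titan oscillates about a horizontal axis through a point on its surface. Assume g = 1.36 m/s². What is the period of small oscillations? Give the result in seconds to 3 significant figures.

3.34 s

I_cm = (2/5)mr² = 0.06577 kg·m². The pivot is at distance d = 0.274 m from the centre of mass.
By the parallel-axis theorem, I = I_cm + md² = 0.06577 + 0.1644 = 0.2302 kg·m².
T = 2π√(I/(mgd)) = 2π√(0.2302/(2.19 × 1.36 × 0.274)) = 3.34 s.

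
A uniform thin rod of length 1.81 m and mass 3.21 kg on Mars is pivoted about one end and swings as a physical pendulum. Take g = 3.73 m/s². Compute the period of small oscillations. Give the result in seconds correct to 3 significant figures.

For a physical pendulum T = 2π√(I/(mgd)), with d = 0.9050 m from pivot to centre of mass.
I_cm = mL²/12 = 3.21 × 1.81²/12 = 0.8764 kg·m²; I = I_cm + md² = 0.8764 + 3.21 × 0.9050² = 3.505 kg·m².
T = 2π√(3.505/(3.21 × 3.73 × 0.9050)) = 3.57 s.

3.57 s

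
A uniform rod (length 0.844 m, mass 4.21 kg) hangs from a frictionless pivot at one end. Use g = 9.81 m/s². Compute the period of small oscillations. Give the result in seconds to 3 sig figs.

1.50 s

For a physical pendulum T = 2π√(I/(mgd)), with d = 0.4220 m from pivot to centre of mass.
I_cm = mL²/12 = 4.21 × 0.844²/12 = 0.2499 kg·m²; I = I_cm + md² = 0.2499 + 4.21 × 0.4220² = 0.9996 kg·m².
T = 2π√(0.9996/(4.21 × 9.81 × 0.4220)) = 1.50 s.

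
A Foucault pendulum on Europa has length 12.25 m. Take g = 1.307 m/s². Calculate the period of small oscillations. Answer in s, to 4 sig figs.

T = 2π√(L/g) = 2π√(12.25/1.307) = 2π × 3.0615 = 19.24 s.

19.24 s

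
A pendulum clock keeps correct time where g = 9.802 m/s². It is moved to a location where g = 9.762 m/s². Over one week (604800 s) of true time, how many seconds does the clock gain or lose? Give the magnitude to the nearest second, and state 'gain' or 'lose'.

lose 1235 s

The clock's period scales as T ∝ 1/√g, so T'/T = √(9.802/9.762) = 1.00205.
In 604800 s of true time the clock registers 604800/1.00205 = 603564.7 s, so it loses 1235 s.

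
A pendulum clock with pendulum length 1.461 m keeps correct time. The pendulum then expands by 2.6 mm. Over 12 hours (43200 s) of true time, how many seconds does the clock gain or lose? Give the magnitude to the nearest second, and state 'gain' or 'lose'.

lose 38 s

T ∝ √L, so T'/T = √(1.46360/1.461) = 1.00089.
In 43200 s of true time the clock registers 43200/1.00089 = 43161.6 s, so it loses 38 s.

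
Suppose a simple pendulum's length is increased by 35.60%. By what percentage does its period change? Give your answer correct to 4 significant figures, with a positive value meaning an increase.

16.45%

T ∝ √L, so T'/T = √(1.3560) = 1.1645.
Percentage change in T = (1.1645 − 1) × 100% = 16.45%.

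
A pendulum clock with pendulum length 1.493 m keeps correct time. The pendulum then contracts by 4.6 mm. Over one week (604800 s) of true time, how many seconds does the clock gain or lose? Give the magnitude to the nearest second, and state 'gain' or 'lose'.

gain 934 s

T ∝ √L, so T'/T = √(1.48840/1.493) = 0.998458.
In 604800 s of true time the clock registers 604800/0.998458 = 605733.9 s, so it gains 934 s.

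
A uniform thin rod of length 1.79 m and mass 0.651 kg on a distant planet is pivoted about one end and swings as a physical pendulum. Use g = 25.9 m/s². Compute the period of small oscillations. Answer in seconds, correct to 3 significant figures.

For a physical pendulum T = 2π√(I/(mgd)), with d = 0.8950 m from pivot to centre of mass.
I_cm = mL²/12 = 0.651 × 1.79²/12 = 0.1738 kg·m²; I = I_cm + md² = 0.1738 + 0.651 × 0.8950² = 0.6953 kg·m².
T = 2π√(0.6953/(0.651 × 25.9 × 0.8950)) = 1.35 s.

1.35 s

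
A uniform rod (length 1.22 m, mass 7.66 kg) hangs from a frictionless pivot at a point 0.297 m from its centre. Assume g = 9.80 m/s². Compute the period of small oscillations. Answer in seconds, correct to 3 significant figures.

For a physical pendulum T = 2π√(I/(mgd)), with d = 0.2970 m from pivot to centre of mass.
I_cm = mL²/12 = 7.66 × 1.22²/12 = 0.9501 kg·m²; I = I_cm + md² = 0.9501 + 7.66 × 0.2970² = 1.626 kg·m².
T = 2π√(1.626/(7.66 × 9.80 × 0.2970)) = 1.70 s.

1.70 s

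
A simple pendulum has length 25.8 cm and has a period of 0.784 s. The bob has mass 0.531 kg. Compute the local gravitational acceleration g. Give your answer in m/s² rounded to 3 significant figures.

From T = 2π√(L/g), g = 4π²L/T² = 4π² × 0.258/0.7840² = 16.6 m/s².

16.6 m/s²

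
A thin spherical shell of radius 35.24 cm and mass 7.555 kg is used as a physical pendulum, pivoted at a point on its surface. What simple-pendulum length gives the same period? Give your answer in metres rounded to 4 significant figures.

The equivalent simple-pendulum length is L_eq = I/(md), where I is about the pivot and d = 0.35240 m.
I_cm = (2/3)mR² = 0.62548 kg·m², so I = I_cm + md² = 0.62548 + 0.93822 = 1.5637 kg·m².
L_eq = 1.5637/(7.555 × 0.35240) = 0.5873 m.

0.5873 m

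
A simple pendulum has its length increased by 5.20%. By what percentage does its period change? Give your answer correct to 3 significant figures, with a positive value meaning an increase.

T ∝ √L, so T'/T = √(1.052) = 1.026.
Percentage change in T = (1.026 − 1) × 100% = 2.57%.

2.57%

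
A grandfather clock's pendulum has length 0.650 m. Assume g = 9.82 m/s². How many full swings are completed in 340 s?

210

T = 2π√(L/g) = 2π√(0.650/9.82) = 1.617 s.
Number of complete oscillations = ⌊340/1.617⌋ = ⌊210.3⌋ = 210.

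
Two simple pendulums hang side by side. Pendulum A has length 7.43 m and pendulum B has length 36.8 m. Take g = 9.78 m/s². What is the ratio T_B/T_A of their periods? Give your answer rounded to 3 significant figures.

T ∝ √L, so T_B/T_A = √(L_B/L_A) = √(36.8/7.43) = 2.23.

2.23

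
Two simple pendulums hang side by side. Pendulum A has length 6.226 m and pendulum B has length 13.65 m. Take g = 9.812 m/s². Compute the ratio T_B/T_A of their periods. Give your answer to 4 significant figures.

T ∝ √L, so T_B/T_A = √(L_B/L_A) = √(13.65/6.226) = 1.481.

1.481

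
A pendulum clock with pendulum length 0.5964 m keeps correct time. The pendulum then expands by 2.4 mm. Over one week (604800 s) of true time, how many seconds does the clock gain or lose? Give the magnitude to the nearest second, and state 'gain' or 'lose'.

T ∝ √L, so T'/T = √(0.59880/0.5964) = 1.00201.
In 604800 s of true time the clock registers 604800/1.00201 = 603586.8 s, so it loses 1213 s.

lose 1213 s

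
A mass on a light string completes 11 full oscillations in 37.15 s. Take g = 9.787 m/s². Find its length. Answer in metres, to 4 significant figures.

T = 37.15/11 = 3.3773 s.
From T = 2π√(L/g), L = gT²/(4π²) = 9.787 × 3.3773²/(4π²) = 2.828 m.

2.828 m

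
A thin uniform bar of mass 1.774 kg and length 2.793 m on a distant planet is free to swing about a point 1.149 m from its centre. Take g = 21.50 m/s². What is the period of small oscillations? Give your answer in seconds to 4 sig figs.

1.774 s

For a physical pendulum T = 2π√(I/(mgd)), with d = 1.1490 m from pivot to centre of mass.
I_cm = mL²/12 = 1.774 × 2.793²/12 = 1.1532 kg·m²; I = I_cm + md² = 1.1532 + 1.774 × 1.1490² = 3.4953 kg·m².
T = 2π√(3.4953/(1.774 × 21.50 × 1.1490)) = 1.774 s.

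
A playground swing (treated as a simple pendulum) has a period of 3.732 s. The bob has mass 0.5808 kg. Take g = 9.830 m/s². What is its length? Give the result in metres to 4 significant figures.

3.468 m

From T = 2π√(L/g), L = gT²/(4π²) = 9.830 × 3.7320²/(4π²) = 3.468 m.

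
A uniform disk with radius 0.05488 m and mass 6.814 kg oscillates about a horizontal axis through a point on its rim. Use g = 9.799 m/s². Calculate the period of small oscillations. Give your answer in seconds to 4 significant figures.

I_cm = ½mr² = 0.010261 kg·m². The pivot is at distance d = 0.05488 m from the centre of mass.
By the parallel-axis theorem, I = I_cm + md² = 0.010261 + 0.020523 = 0.030784 kg·m².
T = 2π√(I/(mgd)) = 2π√(0.030784/(6.814 × 9.799 × 0.05488)) = 0.5759 s.

0.5759 s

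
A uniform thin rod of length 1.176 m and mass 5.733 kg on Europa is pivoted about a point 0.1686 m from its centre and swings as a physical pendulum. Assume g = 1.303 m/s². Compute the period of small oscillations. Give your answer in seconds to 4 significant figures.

For a physical pendulum T = 2π√(I/(mgd)), with d = 0.16860 m from pivot to centre of mass.
I_cm = mL²/12 = 5.733 × 1.176²/12 = 0.66072 kg·m²; I = I_cm + md² = 0.66072 + 5.733 × 0.16860² = 0.82368 kg·m².
T = 2π√(0.82368/(5.733 × 1.303 × 0.16860)) = 5.081 s.

5.081 s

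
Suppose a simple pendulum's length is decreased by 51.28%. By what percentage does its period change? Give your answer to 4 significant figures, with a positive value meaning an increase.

-30.20%

T ∝ √L, so T'/T = √(0.48720) = 0.69800.
Percentage change in T = (0.69800 − 1) × 100% = -30.20%.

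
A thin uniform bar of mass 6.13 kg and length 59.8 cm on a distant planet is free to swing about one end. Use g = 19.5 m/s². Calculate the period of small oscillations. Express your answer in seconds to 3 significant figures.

For a physical pendulum T = 2π√(I/(mgd)), with d = 0.2990 m from pivot to centre of mass.
I_cm = mL²/12 = 6.13 × 0.598²/12 = 0.1827 kg·m²; I = I_cm + md² = 0.1827 + 6.13 × 0.2990² = 0.7307 kg·m².
T = 2π√(0.7307/(6.13 × 19.5 × 0.2990)) = 0.898 s.

0.898 s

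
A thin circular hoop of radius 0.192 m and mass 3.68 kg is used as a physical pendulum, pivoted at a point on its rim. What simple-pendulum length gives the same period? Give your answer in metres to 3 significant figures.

0.384 m

The equivalent simple-pendulum length is L_eq = I/(md), where I is about the pivot and d = 0.1920 m.
I_cm = mR² = 0.1357 kg·m², so I = I_cm + md² = 0.1357 + 0.1357 = 0.2713 kg·m².
L_eq = 0.2713/(3.68 × 0.1920) = 0.384 m.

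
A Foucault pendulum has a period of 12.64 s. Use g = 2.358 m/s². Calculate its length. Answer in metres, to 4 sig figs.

From T = 2π√(L/g), L = gT²/(4π²) = 2.358 × 12.640²/(4π²) = 9.543 m.

9.543 m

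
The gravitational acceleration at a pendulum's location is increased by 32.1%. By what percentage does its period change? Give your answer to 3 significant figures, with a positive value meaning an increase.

-13.0%

T ∝ 1/√g, so T'/T = 1/√(1.321) = 0.8701.
Percentage change in T = (0.8701 − 1) × 100% = -13.0%.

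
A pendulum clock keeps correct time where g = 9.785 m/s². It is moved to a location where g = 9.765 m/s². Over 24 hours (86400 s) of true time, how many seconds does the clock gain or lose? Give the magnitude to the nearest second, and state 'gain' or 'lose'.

The clock's period scales as T ∝ 1/√g, so T'/T = √(9.785/9.765) = 1.00102.
In 86400 s of true time the clock registers 86400/1.00102 = 86311.7 s, so it loses 88 s.

lose 88 s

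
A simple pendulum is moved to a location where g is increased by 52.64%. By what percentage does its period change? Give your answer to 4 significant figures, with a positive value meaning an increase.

T ∝ 1/√g, so T'/T = 1/√(1.5264) = 0.80940.
Percentage change in T = (0.80940 − 1) × 100% = -19.06%.

-19.06%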